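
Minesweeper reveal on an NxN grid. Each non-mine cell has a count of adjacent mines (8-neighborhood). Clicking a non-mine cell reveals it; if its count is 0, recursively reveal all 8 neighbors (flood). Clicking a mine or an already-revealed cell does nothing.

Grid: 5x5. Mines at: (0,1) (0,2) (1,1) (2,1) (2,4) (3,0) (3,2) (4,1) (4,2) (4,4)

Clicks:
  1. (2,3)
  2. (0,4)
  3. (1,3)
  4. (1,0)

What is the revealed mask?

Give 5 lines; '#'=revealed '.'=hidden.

Answer: ...##
#..##
...#.
.....
.....

Derivation:
Click 1 (2,3) count=2: revealed 1 new [(2,3)] -> total=1
Click 2 (0,4) count=0: revealed 4 new [(0,3) (0,4) (1,3) (1,4)] -> total=5
Click 3 (1,3) count=2: revealed 0 new [(none)] -> total=5
Click 4 (1,0) count=3: revealed 1 new [(1,0)] -> total=6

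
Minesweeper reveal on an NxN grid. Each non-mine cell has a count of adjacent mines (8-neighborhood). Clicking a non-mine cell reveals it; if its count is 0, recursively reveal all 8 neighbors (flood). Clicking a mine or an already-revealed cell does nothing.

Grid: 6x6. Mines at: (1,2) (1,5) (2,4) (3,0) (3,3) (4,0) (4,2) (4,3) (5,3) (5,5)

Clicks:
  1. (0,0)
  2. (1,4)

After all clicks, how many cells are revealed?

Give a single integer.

Click 1 (0,0) count=0: revealed 6 new [(0,0) (0,1) (1,0) (1,1) (2,0) (2,1)] -> total=6
Click 2 (1,4) count=2: revealed 1 new [(1,4)] -> total=7

Answer: 7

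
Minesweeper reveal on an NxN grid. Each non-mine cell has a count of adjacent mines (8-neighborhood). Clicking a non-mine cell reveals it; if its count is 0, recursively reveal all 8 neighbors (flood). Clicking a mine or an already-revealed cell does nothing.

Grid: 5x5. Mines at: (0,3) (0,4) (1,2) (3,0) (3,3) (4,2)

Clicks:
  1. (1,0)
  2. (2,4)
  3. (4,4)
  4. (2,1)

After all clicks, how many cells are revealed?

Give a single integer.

Click 1 (1,0) count=0: revealed 6 new [(0,0) (0,1) (1,0) (1,1) (2,0) (2,1)] -> total=6
Click 2 (2,4) count=1: revealed 1 new [(2,4)] -> total=7
Click 3 (4,4) count=1: revealed 1 new [(4,4)] -> total=8
Click 4 (2,1) count=2: revealed 0 new [(none)] -> total=8

Answer: 8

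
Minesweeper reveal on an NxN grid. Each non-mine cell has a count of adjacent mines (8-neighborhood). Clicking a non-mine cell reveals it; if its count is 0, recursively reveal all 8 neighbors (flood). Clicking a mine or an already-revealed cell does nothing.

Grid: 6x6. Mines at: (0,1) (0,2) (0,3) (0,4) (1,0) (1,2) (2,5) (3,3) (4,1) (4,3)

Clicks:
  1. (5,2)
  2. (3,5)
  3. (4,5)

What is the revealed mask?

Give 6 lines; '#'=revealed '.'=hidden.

Click 1 (5,2) count=2: revealed 1 new [(5,2)] -> total=1
Click 2 (3,5) count=1: revealed 1 new [(3,5)] -> total=2
Click 3 (4,5) count=0: revealed 5 new [(3,4) (4,4) (4,5) (5,4) (5,5)] -> total=7

Answer: ......
......
......
....##
....##
..#.##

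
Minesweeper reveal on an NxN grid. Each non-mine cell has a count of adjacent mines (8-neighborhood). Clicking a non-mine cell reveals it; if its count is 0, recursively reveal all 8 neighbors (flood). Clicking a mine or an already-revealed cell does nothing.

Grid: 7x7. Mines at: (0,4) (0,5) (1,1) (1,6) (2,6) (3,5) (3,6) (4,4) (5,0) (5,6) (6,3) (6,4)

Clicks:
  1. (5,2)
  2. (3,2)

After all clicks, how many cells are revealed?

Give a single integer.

Answer: 20

Derivation:
Click 1 (5,2) count=1: revealed 1 new [(5,2)] -> total=1
Click 2 (3,2) count=0: revealed 19 new [(1,2) (1,3) (1,4) (2,0) (2,1) (2,2) (2,3) (2,4) (3,0) (3,1) (3,2) (3,3) (3,4) (4,0) (4,1) (4,2) (4,3) (5,1) (5,3)] -> total=20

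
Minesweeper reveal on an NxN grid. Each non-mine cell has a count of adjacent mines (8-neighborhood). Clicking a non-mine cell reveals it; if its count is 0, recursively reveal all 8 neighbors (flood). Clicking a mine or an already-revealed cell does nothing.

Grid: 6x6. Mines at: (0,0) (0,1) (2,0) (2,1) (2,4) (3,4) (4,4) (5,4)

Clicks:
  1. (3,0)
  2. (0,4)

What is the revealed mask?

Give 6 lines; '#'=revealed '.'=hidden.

Answer: ..####
..####
......
#.....
......
......

Derivation:
Click 1 (3,0) count=2: revealed 1 new [(3,0)] -> total=1
Click 2 (0,4) count=0: revealed 8 new [(0,2) (0,3) (0,4) (0,5) (1,2) (1,3) (1,4) (1,5)] -> total=9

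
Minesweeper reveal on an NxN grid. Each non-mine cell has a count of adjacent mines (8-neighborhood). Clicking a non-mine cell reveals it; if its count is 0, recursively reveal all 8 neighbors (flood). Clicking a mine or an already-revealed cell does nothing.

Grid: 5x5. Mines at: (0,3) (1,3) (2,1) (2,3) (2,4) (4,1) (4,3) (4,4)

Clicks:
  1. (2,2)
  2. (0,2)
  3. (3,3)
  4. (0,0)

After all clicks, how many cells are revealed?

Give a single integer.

Answer: 8

Derivation:
Click 1 (2,2) count=3: revealed 1 new [(2,2)] -> total=1
Click 2 (0,2) count=2: revealed 1 new [(0,2)] -> total=2
Click 3 (3,3) count=4: revealed 1 new [(3,3)] -> total=3
Click 4 (0,0) count=0: revealed 5 new [(0,0) (0,1) (1,0) (1,1) (1,2)] -> total=8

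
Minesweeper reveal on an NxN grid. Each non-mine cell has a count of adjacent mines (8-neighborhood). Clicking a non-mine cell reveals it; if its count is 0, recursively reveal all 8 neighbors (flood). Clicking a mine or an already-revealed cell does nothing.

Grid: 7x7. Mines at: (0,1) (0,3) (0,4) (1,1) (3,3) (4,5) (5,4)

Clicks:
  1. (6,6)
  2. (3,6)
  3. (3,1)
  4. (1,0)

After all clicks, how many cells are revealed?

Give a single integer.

Answer: 24

Derivation:
Click 1 (6,6) count=0: revealed 4 new [(5,5) (5,6) (6,5) (6,6)] -> total=4
Click 2 (3,6) count=1: revealed 1 new [(3,6)] -> total=5
Click 3 (3,1) count=0: revealed 18 new [(2,0) (2,1) (2,2) (3,0) (3,1) (3,2) (4,0) (4,1) (4,2) (4,3) (5,0) (5,1) (5,2) (5,3) (6,0) (6,1) (6,2) (6,3)] -> total=23
Click 4 (1,0) count=2: revealed 1 new [(1,0)] -> total=24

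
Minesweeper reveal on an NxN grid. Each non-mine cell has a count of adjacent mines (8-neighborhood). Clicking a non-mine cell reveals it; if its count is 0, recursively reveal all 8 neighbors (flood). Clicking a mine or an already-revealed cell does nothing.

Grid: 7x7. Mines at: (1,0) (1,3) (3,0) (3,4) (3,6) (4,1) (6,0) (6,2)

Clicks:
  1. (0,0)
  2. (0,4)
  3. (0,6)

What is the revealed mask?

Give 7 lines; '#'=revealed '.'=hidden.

Click 1 (0,0) count=1: revealed 1 new [(0,0)] -> total=1
Click 2 (0,4) count=1: revealed 1 new [(0,4)] -> total=2
Click 3 (0,6) count=0: revealed 8 new [(0,5) (0,6) (1,4) (1,5) (1,6) (2,4) (2,5) (2,6)] -> total=10

Answer: #...###
....###
....###
.......
.......
.......
.......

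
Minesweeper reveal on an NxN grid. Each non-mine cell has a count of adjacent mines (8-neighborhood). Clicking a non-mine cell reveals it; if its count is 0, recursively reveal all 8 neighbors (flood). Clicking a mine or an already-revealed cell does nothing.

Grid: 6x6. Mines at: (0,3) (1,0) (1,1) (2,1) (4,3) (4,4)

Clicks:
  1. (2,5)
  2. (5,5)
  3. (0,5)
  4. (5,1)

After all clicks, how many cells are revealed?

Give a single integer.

Answer: 23

Derivation:
Click 1 (2,5) count=0: revealed 14 new [(0,4) (0,5) (1,2) (1,3) (1,4) (1,5) (2,2) (2,3) (2,4) (2,5) (3,2) (3,3) (3,4) (3,5)] -> total=14
Click 2 (5,5) count=1: revealed 1 new [(5,5)] -> total=15
Click 3 (0,5) count=0: revealed 0 new [(none)] -> total=15
Click 4 (5,1) count=0: revealed 8 new [(3,0) (3,1) (4,0) (4,1) (4,2) (5,0) (5,1) (5,2)] -> total=23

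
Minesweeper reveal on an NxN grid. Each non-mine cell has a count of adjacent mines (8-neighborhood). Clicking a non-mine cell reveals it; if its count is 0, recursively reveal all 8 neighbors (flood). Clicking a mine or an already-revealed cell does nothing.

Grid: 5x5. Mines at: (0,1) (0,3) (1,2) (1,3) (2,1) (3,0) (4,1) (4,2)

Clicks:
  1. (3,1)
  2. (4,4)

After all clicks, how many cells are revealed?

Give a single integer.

Click 1 (3,1) count=4: revealed 1 new [(3,1)] -> total=1
Click 2 (4,4) count=0: revealed 6 new [(2,3) (2,4) (3,3) (3,4) (4,3) (4,4)] -> total=7

Answer: 7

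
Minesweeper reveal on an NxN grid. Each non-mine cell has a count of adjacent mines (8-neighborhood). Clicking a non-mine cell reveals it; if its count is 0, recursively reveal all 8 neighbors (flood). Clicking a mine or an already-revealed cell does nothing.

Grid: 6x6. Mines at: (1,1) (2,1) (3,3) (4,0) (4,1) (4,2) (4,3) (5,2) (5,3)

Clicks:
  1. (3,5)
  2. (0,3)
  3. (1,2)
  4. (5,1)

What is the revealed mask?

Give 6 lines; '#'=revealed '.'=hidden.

Click 1 (3,5) count=0: revealed 18 new [(0,2) (0,3) (0,4) (0,5) (1,2) (1,3) (1,4) (1,5) (2,2) (2,3) (2,4) (2,5) (3,4) (3,5) (4,4) (4,5) (5,4) (5,5)] -> total=18
Click 2 (0,3) count=0: revealed 0 new [(none)] -> total=18
Click 3 (1,2) count=2: revealed 0 new [(none)] -> total=18
Click 4 (5,1) count=4: revealed 1 new [(5,1)] -> total=19

Answer: ..####
..####
..####
....##
....##
.#..##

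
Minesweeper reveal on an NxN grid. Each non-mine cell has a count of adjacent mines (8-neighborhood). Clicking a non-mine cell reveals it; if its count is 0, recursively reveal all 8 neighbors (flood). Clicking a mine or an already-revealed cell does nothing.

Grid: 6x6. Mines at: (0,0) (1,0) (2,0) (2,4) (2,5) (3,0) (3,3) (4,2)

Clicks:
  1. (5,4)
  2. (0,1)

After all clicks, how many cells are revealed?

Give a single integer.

Answer: 9

Derivation:
Click 1 (5,4) count=0: revealed 8 new [(3,4) (3,5) (4,3) (4,4) (4,5) (5,3) (5,4) (5,5)] -> total=8
Click 2 (0,1) count=2: revealed 1 new [(0,1)] -> total=9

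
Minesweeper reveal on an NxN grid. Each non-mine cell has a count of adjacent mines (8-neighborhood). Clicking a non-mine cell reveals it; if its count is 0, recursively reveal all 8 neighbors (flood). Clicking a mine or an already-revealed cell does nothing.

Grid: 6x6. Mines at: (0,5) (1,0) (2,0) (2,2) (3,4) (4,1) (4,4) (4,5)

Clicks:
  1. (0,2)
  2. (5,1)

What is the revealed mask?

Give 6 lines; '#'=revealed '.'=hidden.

Click 1 (0,2) count=0: revealed 8 new [(0,1) (0,2) (0,3) (0,4) (1,1) (1,2) (1,3) (1,4)] -> total=8
Click 2 (5,1) count=1: revealed 1 new [(5,1)] -> total=9

Answer: .####.
.####.
......
......
......
.#....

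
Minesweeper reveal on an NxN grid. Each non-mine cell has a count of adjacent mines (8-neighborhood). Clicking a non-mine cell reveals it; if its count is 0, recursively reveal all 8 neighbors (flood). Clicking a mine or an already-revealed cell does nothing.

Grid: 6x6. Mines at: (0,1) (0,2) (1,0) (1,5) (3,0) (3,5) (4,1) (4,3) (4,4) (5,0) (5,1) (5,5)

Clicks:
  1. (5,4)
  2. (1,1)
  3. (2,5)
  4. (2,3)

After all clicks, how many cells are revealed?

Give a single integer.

Answer: 14

Derivation:
Click 1 (5,4) count=3: revealed 1 new [(5,4)] -> total=1
Click 2 (1,1) count=3: revealed 1 new [(1,1)] -> total=2
Click 3 (2,5) count=2: revealed 1 new [(2,5)] -> total=3
Click 4 (2,3) count=0: revealed 11 new [(1,2) (1,3) (1,4) (2,1) (2,2) (2,3) (2,4) (3,1) (3,2) (3,3) (3,4)] -> total=14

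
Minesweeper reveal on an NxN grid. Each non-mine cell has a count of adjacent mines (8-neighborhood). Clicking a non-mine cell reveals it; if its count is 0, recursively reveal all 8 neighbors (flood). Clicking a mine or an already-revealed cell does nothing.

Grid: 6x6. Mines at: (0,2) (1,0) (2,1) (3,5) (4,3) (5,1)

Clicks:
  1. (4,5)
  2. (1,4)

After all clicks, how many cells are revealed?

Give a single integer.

Click 1 (4,5) count=1: revealed 1 new [(4,5)] -> total=1
Click 2 (1,4) count=0: revealed 14 new [(0,3) (0,4) (0,5) (1,2) (1,3) (1,4) (1,5) (2,2) (2,3) (2,4) (2,5) (3,2) (3,3) (3,4)] -> total=15

Answer: 15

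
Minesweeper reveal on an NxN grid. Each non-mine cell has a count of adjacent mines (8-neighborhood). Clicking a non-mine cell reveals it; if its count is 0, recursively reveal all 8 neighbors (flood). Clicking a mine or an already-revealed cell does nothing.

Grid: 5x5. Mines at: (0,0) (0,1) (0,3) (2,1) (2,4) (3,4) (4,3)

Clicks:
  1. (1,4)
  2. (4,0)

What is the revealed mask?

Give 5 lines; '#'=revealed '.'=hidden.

Answer: .....
....#
.....
###..
###..

Derivation:
Click 1 (1,4) count=2: revealed 1 new [(1,4)] -> total=1
Click 2 (4,0) count=0: revealed 6 new [(3,0) (3,1) (3,2) (4,0) (4,1) (4,2)] -> total=7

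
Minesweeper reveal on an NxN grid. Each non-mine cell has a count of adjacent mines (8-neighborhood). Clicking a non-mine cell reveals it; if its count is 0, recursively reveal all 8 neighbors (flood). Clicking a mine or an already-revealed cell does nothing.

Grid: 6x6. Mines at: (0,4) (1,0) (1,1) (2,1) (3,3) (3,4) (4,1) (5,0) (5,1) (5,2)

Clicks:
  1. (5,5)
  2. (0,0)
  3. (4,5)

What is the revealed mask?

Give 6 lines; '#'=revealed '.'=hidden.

Click 1 (5,5) count=0: revealed 6 new [(4,3) (4,4) (4,5) (5,3) (5,4) (5,5)] -> total=6
Click 2 (0,0) count=2: revealed 1 new [(0,0)] -> total=7
Click 3 (4,5) count=1: revealed 0 new [(none)] -> total=7

Answer: #.....
......
......
......
...###
...###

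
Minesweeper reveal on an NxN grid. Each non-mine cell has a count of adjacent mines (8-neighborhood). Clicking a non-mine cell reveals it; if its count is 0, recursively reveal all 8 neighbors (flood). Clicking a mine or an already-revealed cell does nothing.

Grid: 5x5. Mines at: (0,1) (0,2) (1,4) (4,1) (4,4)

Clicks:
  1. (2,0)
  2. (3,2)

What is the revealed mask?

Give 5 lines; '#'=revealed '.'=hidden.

Answer: .....
####.
####.
####.
.....

Derivation:
Click 1 (2,0) count=0: revealed 12 new [(1,0) (1,1) (1,2) (1,3) (2,0) (2,1) (2,2) (2,3) (3,0) (3,1) (3,2) (3,3)] -> total=12
Click 2 (3,2) count=1: revealed 0 new [(none)] -> total=12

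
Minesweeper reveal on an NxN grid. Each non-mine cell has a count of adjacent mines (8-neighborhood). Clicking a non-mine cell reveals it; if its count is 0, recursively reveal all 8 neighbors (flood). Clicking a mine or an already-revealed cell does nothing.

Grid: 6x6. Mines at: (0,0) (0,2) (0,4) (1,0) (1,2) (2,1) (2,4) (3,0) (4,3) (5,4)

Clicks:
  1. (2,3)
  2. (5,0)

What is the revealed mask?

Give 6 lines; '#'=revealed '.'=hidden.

Click 1 (2,3) count=2: revealed 1 new [(2,3)] -> total=1
Click 2 (5,0) count=0: revealed 6 new [(4,0) (4,1) (4,2) (5,0) (5,1) (5,2)] -> total=7

Answer: ......
......
...#..
......
###...
###...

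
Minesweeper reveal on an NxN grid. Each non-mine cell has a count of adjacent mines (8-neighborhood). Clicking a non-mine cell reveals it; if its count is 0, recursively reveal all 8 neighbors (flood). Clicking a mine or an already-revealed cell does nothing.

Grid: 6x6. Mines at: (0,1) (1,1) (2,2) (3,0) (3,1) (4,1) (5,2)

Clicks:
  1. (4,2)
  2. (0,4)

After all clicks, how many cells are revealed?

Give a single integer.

Answer: 21

Derivation:
Click 1 (4,2) count=3: revealed 1 new [(4,2)] -> total=1
Click 2 (0,4) count=0: revealed 20 new [(0,2) (0,3) (0,4) (0,5) (1,2) (1,3) (1,4) (1,5) (2,3) (2,4) (2,5) (3,3) (3,4) (3,5) (4,3) (4,4) (4,5) (5,3) (5,4) (5,5)] -> total=21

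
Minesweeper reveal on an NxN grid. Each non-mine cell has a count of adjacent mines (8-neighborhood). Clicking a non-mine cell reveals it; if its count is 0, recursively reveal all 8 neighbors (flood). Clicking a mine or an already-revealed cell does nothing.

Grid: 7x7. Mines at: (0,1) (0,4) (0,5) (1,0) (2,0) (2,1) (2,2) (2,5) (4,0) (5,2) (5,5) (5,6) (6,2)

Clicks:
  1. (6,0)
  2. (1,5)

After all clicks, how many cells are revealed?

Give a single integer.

Answer: 5

Derivation:
Click 1 (6,0) count=0: revealed 4 new [(5,0) (5,1) (6,0) (6,1)] -> total=4
Click 2 (1,5) count=3: revealed 1 new [(1,5)] -> total=5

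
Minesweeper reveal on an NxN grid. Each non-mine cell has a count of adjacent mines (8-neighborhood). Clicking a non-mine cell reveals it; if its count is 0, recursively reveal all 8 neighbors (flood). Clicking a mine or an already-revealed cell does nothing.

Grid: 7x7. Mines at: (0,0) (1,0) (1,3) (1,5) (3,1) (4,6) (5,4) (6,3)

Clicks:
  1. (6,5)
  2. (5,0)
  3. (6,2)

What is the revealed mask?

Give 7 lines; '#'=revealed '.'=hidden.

Answer: .......
.......
.......
.......
###....
###....
###..#.

Derivation:
Click 1 (6,5) count=1: revealed 1 new [(6,5)] -> total=1
Click 2 (5,0) count=0: revealed 9 new [(4,0) (4,1) (4,2) (5,0) (5,1) (5,2) (6,0) (6,1) (6,2)] -> total=10
Click 3 (6,2) count=1: revealed 0 new [(none)] -> total=10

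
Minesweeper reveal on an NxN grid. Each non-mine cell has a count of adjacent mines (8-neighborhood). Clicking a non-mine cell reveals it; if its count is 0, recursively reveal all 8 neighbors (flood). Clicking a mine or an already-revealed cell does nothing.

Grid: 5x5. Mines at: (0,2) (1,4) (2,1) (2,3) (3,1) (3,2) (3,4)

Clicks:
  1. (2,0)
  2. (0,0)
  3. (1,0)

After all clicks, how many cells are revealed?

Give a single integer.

Answer: 5

Derivation:
Click 1 (2,0) count=2: revealed 1 new [(2,0)] -> total=1
Click 2 (0,0) count=0: revealed 4 new [(0,0) (0,1) (1,0) (1,1)] -> total=5
Click 3 (1,0) count=1: revealed 0 new [(none)] -> total=5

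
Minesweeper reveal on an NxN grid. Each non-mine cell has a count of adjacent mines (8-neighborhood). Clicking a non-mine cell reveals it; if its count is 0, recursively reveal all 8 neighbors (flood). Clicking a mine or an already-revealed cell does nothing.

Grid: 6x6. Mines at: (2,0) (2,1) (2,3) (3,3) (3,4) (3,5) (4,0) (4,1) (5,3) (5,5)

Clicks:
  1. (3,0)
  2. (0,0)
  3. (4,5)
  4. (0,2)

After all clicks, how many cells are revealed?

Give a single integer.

Answer: 16

Derivation:
Click 1 (3,0) count=4: revealed 1 new [(3,0)] -> total=1
Click 2 (0,0) count=0: revealed 14 new [(0,0) (0,1) (0,2) (0,3) (0,4) (0,5) (1,0) (1,1) (1,2) (1,3) (1,4) (1,5) (2,4) (2,5)] -> total=15
Click 3 (4,5) count=3: revealed 1 new [(4,5)] -> total=16
Click 4 (0,2) count=0: revealed 0 new [(none)] -> total=16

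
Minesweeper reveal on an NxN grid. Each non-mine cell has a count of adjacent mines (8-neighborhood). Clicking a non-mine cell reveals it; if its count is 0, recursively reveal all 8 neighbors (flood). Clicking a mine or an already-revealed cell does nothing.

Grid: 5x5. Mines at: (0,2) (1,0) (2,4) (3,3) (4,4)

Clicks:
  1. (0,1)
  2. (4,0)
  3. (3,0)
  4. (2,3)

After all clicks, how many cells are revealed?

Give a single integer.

Answer: 11

Derivation:
Click 1 (0,1) count=2: revealed 1 new [(0,1)] -> total=1
Click 2 (4,0) count=0: revealed 9 new [(2,0) (2,1) (2,2) (3,0) (3,1) (3,2) (4,0) (4,1) (4,2)] -> total=10
Click 3 (3,0) count=0: revealed 0 new [(none)] -> total=10
Click 4 (2,3) count=2: revealed 1 new [(2,3)] -> total=11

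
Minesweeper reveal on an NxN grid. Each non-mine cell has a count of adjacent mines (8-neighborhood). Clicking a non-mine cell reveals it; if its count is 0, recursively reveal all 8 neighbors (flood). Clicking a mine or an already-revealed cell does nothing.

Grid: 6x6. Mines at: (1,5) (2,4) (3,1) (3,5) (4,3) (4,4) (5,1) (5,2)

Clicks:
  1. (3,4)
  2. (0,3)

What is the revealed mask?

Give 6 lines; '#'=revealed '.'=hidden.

Click 1 (3,4) count=4: revealed 1 new [(3,4)] -> total=1
Click 2 (0,3) count=0: revealed 14 new [(0,0) (0,1) (0,2) (0,3) (0,4) (1,0) (1,1) (1,2) (1,3) (1,4) (2,0) (2,1) (2,2) (2,3)] -> total=15

Answer: #####.
#####.
####..
....#.
......
......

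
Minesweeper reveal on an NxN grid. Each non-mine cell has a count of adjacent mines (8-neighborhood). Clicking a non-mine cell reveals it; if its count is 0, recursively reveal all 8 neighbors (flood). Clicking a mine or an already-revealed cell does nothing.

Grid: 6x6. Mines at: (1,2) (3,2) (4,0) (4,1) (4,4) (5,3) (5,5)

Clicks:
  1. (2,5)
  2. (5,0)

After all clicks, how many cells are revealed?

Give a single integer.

Answer: 13

Derivation:
Click 1 (2,5) count=0: revealed 12 new [(0,3) (0,4) (0,5) (1,3) (1,4) (1,5) (2,3) (2,4) (2,5) (3,3) (3,4) (3,5)] -> total=12
Click 2 (5,0) count=2: revealed 1 new [(5,0)] -> total=13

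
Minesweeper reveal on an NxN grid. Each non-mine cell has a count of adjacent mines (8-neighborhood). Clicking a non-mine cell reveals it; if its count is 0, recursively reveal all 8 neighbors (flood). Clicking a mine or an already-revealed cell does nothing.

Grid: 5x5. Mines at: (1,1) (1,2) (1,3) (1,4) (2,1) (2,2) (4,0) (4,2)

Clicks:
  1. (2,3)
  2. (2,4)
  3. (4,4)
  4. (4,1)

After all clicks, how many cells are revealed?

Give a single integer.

Answer: 7

Derivation:
Click 1 (2,3) count=4: revealed 1 new [(2,3)] -> total=1
Click 2 (2,4) count=2: revealed 1 new [(2,4)] -> total=2
Click 3 (4,4) count=0: revealed 4 new [(3,3) (3,4) (4,3) (4,4)] -> total=6
Click 4 (4,1) count=2: revealed 1 new [(4,1)] -> total=7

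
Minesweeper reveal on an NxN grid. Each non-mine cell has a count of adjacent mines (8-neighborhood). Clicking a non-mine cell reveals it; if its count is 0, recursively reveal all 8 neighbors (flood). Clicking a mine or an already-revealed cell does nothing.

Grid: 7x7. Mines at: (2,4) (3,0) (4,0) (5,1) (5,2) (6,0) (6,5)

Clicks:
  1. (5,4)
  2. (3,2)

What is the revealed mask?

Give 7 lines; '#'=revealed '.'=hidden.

Answer: #######
#######
####.##
.######
.######
...####
.......

Derivation:
Click 1 (5,4) count=1: revealed 1 new [(5,4)] -> total=1
Click 2 (3,2) count=0: revealed 35 new [(0,0) (0,1) (0,2) (0,3) (0,4) (0,5) (0,6) (1,0) (1,1) (1,2) (1,3) (1,4) (1,5) (1,6) (2,0) (2,1) (2,2) (2,3) (2,5) (2,6) (3,1) (3,2) (3,3) (3,4) (3,5) (3,6) (4,1) (4,2) (4,3) (4,4) (4,5) (4,6) (5,3) (5,5) (5,6)] -> total=36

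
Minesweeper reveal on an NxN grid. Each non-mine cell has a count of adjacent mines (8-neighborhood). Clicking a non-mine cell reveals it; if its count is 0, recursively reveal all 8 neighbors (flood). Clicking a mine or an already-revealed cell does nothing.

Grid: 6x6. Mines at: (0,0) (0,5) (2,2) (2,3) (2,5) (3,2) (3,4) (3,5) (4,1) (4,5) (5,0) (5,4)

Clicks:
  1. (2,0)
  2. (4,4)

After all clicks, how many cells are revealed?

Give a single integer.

Answer: 7

Derivation:
Click 1 (2,0) count=0: revealed 6 new [(1,0) (1,1) (2,0) (2,1) (3,0) (3,1)] -> total=6
Click 2 (4,4) count=4: revealed 1 new [(4,4)] -> total=7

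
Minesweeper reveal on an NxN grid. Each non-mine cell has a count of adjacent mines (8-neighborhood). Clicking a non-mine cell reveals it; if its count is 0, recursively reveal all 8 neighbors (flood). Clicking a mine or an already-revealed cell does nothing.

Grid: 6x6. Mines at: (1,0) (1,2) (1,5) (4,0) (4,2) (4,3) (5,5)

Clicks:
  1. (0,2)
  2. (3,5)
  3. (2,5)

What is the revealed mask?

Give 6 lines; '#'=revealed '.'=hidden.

Click 1 (0,2) count=1: revealed 1 new [(0,2)] -> total=1
Click 2 (3,5) count=0: revealed 6 new [(2,4) (2,5) (3,4) (3,5) (4,4) (4,5)] -> total=7
Click 3 (2,5) count=1: revealed 0 new [(none)] -> total=7

Answer: ..#...
......
....##
....##
....##
......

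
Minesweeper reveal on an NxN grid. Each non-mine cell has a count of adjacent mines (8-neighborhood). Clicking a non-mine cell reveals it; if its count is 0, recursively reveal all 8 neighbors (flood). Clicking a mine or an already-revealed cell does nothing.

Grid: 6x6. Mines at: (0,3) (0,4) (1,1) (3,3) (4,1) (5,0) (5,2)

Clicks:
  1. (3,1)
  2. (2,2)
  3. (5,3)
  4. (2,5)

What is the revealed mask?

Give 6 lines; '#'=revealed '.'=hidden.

Click 1 (3,1) count=1: revealed 1 new [(3,1)] -> total=1
Click 2 (2,2) count=2: revealed 1 new [(2,2)] -> total=2
Click 3 (5,3) count=1: revealed 1 new [(5,3)] -> total=3
Click 4 (2,5) count=0: revealed 11 new [(1,4) (1,5) (2,4) (2,5) (3,4) (3,5) (4,3) (4,4) (4,5) (5,4) (5,5)] -> total=14

Answer: ......
....##
..#.##
.#..##
...###
...###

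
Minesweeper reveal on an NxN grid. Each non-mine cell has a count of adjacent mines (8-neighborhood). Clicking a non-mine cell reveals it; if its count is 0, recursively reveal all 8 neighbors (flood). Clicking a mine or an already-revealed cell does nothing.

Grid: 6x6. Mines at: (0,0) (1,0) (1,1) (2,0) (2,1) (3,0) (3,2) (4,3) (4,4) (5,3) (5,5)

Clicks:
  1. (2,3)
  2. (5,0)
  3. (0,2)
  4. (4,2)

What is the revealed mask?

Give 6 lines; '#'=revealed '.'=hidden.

Click 1 (2,3) count=1: revealed 1 new [(2,3)] -> total=1
Click 2 (5,0) count=0: revealed 6 new [(4,0) (4,1) (4,2) (5,0) (5,1) (5,2)] -> total=7
Click 3 (0,2) count=1: revealed 1 new [(0,2)] -> total=8
Click 4 (4,2) count=3: revealed 0 new [(none)] -> total=8

Answer: ..#...
......
...#..
......
###...
###...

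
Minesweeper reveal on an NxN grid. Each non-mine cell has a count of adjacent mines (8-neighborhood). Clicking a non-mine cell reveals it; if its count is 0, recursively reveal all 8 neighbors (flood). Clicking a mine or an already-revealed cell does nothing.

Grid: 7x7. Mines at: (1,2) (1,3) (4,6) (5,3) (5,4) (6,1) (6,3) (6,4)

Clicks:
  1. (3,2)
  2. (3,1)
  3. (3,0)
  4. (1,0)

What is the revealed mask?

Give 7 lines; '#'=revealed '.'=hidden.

Answer: ##..###
##..###
#######
#######
######.
###....
.......

Derivation:
Click 1 (3,2) count=0: revealed 33 new [(0,0) (0,1) (0,4) (0,5) (0,6) (1,0) (1,1) (1,4) (1,5) (1,6) (2,0) (2,1) (2,2) (2,3) (2,4) (2,5) (2,6) (3,0) (3,1) (3,2) (3,3) (3,4) (3,5) (3,6) (4,0) (4,1) (4,2) (4,3) (4,4) (4,5) (5,0) (5,1) (5,2)] -> total=33
Click 2 (3,1) count=0: revealed 0 new [(none)] -> total=33
Click 3 (3,0) count=0: revealed 0 new [(none)] -> total=33
Click 4 (1,0) count=0: revealed 0 new [(none)] -> total=33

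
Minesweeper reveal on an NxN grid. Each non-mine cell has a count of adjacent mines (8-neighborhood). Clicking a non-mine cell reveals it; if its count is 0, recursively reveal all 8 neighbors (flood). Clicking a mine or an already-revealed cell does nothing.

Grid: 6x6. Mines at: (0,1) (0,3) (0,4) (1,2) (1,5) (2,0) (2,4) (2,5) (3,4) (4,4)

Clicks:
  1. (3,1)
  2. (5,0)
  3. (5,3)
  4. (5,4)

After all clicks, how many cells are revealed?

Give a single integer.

Answer: 16

Derivation:
Click 1 (3,1) count=1: revealed 1 new [(3,1)] -> total=1
Click 2 (5,0) count=0: revealed 14 new [(2,1) (2,2) (2,3) (3,0) (3,2) (3,3) (4,0) (4,1) (4,2) (4,3) (5,0) (5,1) (5,2) (5,3)] -> total=15
Click 3 (5,3) count=1: revealed 0 new [(none)] -> total=15
Click 4 (5,4) count=1: revealed 1 new [(5,4)] -> total=16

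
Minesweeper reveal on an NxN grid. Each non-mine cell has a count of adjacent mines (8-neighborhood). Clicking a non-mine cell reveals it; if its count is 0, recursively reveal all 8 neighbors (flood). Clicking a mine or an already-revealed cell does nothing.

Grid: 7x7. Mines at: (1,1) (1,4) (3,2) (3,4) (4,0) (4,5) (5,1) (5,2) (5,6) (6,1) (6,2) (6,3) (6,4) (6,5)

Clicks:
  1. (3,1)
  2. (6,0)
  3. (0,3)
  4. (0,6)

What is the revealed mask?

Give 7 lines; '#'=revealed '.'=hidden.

Answer: ...#.##
.....##
.....##
.#...##
.......
.......
#......

Derivation:
Click 1 (3,1) count=2: revealed 1 new [(3,1)] -> total=1
Click 2 (6,0) count=2: revealed 1 new [(6,0)] -> total=2
Click 3 (0,3) count=1: revealed 1 new [(0,3)] -> total=3
Click 4 (0,6) count=0: revealed 8 new [(0,5) (0,6) (1,5) (1,6) (2,5) (2,6) (3,5) (3,6)] -> total=11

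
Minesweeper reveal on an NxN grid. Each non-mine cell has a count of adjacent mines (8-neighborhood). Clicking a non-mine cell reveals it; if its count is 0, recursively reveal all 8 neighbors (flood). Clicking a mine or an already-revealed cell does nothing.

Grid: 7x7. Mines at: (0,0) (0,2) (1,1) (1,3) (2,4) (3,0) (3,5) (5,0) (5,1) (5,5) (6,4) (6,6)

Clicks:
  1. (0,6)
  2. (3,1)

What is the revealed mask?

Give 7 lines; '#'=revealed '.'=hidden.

Answer: ....###
....###
.....##
.#.....
.......
.......
.......

Derivation:
Click 1 (0,6) count=0: revealed 8 new [(0,4) (0,5) (0,6) (1,4) (1,5) (1,6) (2,5) (2,6)] -> total=8
Click 2 (3,1) count=1: revealed 1 new [(3,1)] -> total=9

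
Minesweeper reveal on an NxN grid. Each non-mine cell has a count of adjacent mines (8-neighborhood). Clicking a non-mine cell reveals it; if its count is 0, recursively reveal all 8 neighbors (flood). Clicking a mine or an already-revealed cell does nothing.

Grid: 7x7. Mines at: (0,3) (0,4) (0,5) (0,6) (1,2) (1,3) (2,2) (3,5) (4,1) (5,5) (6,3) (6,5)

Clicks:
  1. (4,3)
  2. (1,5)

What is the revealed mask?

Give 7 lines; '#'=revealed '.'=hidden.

Answer: .......
.....#.
.......
..###..
..###..
..###..
.......

Derivation:
Click 1 (4,3) count=0: revealed 9 new [(3,2) (3,3) (3,4) (4,2) (4,3) (4,4) (5,2) (5,3) (5,4)] -> total=9
Click 2 (1,5) count=3: revealed 1 new [(1,5)] -> total=10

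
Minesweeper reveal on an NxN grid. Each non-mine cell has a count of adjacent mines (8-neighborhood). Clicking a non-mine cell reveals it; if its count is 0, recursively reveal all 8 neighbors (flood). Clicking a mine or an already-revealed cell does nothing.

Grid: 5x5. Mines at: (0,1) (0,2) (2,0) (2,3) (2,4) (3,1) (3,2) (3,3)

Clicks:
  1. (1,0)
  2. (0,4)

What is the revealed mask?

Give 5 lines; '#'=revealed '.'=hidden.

Click 1 (1,0) count=2: revealed 1 new [(1,0)] -> total=1
Click 2 (0,4) count=0: revealed 4 new [(0,3) (0,4) (1,3) (1,4)] -> total=5

Answer: ...##
#..##
.....
.....
.....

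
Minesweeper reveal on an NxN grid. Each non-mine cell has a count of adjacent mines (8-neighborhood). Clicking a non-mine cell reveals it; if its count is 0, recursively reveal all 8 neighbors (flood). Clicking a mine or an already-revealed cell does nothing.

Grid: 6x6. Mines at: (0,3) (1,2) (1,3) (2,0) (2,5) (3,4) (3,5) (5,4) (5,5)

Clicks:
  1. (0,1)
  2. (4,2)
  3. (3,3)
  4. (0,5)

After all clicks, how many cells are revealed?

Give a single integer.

Answer: 20

Derivation:
Click 1 (0,1) count=1: revealed 1 new [(0,1)] -> total=1
Click 2 (4,2) count=0: revealed 15 new [(2,1) (2,2) (2,3) (3,0) (3,1) (3,2) (3,3) (4,0) (4,1) (4,2) (4,3) (5,0) (5,1) (5,2) (5,3)] -> total=16
Click 3 (3,3) count=1: revealed 0 new [(none)] -> total=16
Click 4 (0,5) count=0: revealed 4 new [(0,4) (0,5) (1,4) (1,5)] -> total=20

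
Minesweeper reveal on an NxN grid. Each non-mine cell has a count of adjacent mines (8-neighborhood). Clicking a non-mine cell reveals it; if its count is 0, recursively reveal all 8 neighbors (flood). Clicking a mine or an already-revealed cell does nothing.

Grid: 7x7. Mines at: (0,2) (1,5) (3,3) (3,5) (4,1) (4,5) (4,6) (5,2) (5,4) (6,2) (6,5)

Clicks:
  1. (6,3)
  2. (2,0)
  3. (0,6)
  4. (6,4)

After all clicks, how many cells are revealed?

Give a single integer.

Click 1 (6,3) count=3: revealed 1 new [(6,3)] -> total=1
Click 2 (2,0) count=0: revealed 11 new [(0,0) (0,1) (1,0) (1,1) (1,2) (2,0) (2,1) (2,2) (3,0) (3,1) (3,2)] -> total=12
Click 3 (0,6) count=1: revealed 1 new [(0,6)] -> total=13
Click 4 (6,4) count=2: revealed 1 new [(6,4)] -> total=14

Answer: 14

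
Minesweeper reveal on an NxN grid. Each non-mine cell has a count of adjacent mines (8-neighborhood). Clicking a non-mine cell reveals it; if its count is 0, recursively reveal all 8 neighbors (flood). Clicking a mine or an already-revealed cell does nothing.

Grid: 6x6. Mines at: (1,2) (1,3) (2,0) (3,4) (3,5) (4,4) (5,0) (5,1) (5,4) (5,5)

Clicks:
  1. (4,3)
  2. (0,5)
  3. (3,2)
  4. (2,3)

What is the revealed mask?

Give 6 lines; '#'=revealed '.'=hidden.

Click 1 (4,3) count=3: revealed 1 new [(4,3)] -> total=1
Click 2 (0,5) count=0: revealed 6 new [(0,4) (0,5) (1,4) (1,5) (2,4) (2,5)] -> total=7
Click 3 (3,2) count=0: revealed 8 new [(2,1) (2,2) (2,3) (3,1) (3,2) (3,3) (4,1) (4,2)] -> total=15
Click 4 (2,3) count=3: revealed 0 new [(none)] -> total=15

Answer: ....##
....##
.#####
.###..
.###..
......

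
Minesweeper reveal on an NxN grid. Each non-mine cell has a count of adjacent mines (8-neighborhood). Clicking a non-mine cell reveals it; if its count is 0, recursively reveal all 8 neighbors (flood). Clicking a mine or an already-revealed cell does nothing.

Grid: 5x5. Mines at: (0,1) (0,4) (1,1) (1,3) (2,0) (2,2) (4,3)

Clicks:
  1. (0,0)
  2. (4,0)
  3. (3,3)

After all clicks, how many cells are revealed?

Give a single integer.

Answer: 8

Derivation:
Click 1 (0,0) count=2: revealed 1 new [(0,0)] -> total=1
Click 2 (4,0) count=0: revealed 6 new [(3,0) (3,1) (3,2) (4,0) (4,1) (4,2)] -> total=7
Click 3 (3,3) count=2: revealed 1 new [(3,3)] -> total=8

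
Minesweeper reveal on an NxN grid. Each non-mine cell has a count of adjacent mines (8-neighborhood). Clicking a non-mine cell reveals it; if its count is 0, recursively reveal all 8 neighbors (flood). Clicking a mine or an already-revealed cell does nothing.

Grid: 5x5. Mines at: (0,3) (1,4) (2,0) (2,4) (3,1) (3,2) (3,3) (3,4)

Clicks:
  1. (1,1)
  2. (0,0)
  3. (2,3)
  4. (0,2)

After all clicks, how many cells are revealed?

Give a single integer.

Answer: 7

Derivation:
Click 1 (1,1) count=1: revealed 1 new [(1,1)] -> total=1
Click 2 (0,0) count=0: revealed 5 new [(0,0) (0,1) (0,2) (1,0) (1,2)] -> total=6
Click 3 (2,3) count=5: revealed 1 new [(2,3)] -> total=7
Click 4 (0,2) count=1: revealed 0 new [(none)] -> total=7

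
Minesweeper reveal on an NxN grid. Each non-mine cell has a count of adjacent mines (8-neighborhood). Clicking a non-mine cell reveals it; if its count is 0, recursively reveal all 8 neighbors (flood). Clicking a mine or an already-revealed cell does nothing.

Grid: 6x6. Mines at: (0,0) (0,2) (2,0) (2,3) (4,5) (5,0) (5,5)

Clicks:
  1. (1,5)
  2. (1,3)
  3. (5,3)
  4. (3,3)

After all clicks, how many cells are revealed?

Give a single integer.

Answer: 21

Derivation:
Click 1 (1,5) count=0: revealed 10 new [(0,3) (0,4) (0,5) (1,3) (1,4) (1,5) (2,4) (2,5) (3,4) (3,5)] -> total=10
Click 2 (1,3) count=2: revealed 0 new [(none)] -> total=10
Click 3 (5,3) count=0: revealed 11 new [(3,1) (3,2) (3,3) (4,1) (4,2) (4,3) (4,4) (5,1) (5,2) (5,3) (5,4)] -> total=21
Click 4 (3,3) count=1: revealed 0 new [(none)] -> total=21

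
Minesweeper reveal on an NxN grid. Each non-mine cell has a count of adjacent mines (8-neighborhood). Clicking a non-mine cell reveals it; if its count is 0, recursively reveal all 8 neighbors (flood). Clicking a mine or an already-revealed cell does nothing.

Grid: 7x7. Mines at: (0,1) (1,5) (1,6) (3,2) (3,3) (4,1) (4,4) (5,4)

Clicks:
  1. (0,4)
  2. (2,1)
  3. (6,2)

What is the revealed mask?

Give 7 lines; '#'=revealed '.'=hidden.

Answer: ....#..
.......
.#.....
.......
.......
####...
####...

Derivation:
Click 1 (0,4) count=1: revealed 1 new [(0,4)] -> total=1
Click 2 (2,1) count=1: revealed 1 new [(2,1)] -> total=2
Click 3 (6,2) count=0: revealed 8 new [(5,0) (5,1) (5,2) (5,3) (6,0) (6,1) (6,2) (6,3)] -> total=10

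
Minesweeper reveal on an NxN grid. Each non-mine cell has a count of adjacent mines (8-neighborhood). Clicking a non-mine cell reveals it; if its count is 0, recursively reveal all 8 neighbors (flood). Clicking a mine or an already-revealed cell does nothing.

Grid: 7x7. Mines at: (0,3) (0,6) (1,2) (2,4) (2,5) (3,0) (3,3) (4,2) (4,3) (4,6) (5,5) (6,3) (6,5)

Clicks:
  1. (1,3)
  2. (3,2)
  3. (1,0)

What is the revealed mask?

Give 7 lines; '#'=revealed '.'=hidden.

Click 1 (1,3) count=3: revealed 1 new [(1,3)] -> total=1
Click 2 (3,2) count=3: revealed 1 new [(3,2)] -> total=2
Click 3 (1,0) count=0: revealed 6 new [(0,0) (0,1) (1,0) (1,1) (2,0) (2,1)] -> total=8

Answer: ##.....
##.#...
##.....
..#....
.......
.......
.......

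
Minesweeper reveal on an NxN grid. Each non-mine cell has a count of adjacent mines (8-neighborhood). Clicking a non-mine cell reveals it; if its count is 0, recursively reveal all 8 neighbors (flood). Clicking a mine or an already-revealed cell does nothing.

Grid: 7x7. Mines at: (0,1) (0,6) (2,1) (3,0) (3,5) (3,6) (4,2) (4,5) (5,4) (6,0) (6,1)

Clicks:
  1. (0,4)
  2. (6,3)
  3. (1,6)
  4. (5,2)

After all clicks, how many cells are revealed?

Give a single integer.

Answer: 18

Derivation:
Click 1 (0,4) count=0: revealed 15 new [(0,2) (0,3) (0,4) (0,5) (1,2) (1,3) (1,4) (1,5) (2,2) (2,3) (2,4) (2,5) (3,2) (3,3) (3,4)] -> total=15
Click 2 (6,3) count=1: revealed 1 new [(6,3)] -> total=16
Click 3 (1,6) count=1: revealed 1 new [(1,6)] -> total=17
Click 4 (5,2) count=2: revealed 1 new [(5,2)] -> total=18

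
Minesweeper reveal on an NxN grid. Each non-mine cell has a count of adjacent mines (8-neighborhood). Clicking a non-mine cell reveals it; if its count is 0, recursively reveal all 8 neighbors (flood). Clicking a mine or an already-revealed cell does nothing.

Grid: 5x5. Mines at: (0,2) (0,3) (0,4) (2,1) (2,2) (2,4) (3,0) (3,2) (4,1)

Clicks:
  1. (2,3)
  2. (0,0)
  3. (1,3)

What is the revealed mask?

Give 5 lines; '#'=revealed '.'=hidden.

Answer: ##...
##.#.
...#.
.....
.....

Derivation:
Click 1 (2,3) count=3: revealed 1 new [(2,3)] -> total=1
Click 2 (0,0) count=0: revealed 4 new [(0,0) (0,1) (1,0) (1,1)] -> total=5
Click 3 (1,3) count=5: revealed 1 new [(1,3)] -> total=6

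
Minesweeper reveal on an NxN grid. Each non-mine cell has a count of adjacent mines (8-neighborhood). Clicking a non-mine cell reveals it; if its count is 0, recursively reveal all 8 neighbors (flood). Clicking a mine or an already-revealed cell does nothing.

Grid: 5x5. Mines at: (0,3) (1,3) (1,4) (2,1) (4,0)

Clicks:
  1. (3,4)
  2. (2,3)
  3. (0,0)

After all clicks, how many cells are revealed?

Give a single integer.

Answer: 17

Derivation:
Click 1 (3,4) count=0: revealed 11 new [(2,2) (2,3) (2,4) (3,1) (3,2) (3,3) (3,4) (4,1) (4,2) (4,3) (4,4)] -> total=11
Click 2 (2,3) count=2: revealed 0 new [(none)] -> total=11
Click 3 (0,0) count=0: revealed 6 new [(0,0) (0,1) (0,2) (1,0) (1,1) (1,2)] -> total=17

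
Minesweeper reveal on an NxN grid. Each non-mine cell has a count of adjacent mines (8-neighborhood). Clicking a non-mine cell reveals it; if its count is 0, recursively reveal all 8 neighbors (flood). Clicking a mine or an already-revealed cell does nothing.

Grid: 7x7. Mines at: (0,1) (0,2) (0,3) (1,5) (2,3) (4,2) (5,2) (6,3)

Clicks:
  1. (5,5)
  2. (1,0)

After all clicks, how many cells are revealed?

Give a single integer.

Answer: 19

Derivation:
Click 1 (5,5) count=0: revealed 18 new [(2,4) (2,5) (2,6) (3,3) (3,4) (3,5) (3,6) (4,3) (4,4) (4,5) (4,6) (5,3) (5,4) (5,5) (5,6) (6,4) (6,5) (6,6)] -> total=18
Click 2 (1,0) count=1: revealed 1 new [(1,0)] -> total=19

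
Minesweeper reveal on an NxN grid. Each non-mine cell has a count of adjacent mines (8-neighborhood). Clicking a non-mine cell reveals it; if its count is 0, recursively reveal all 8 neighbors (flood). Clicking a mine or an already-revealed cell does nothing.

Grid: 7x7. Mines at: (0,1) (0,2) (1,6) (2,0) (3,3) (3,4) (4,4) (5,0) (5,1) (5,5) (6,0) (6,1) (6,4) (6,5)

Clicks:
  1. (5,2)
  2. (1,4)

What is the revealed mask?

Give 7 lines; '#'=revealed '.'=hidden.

Click 1 (5,2) count=2: revealed 1 new [(5,2)] -> total=1
Click 2 (1,4) count=0: revealed 9 new [(0,3) (0,4) (0,5) (1,3) (1,4) (1,5) (2,3) (2,4) (2,5)] -> total=10

Answer: ...###.
...###.
...###.
.......
.......
..#....
.......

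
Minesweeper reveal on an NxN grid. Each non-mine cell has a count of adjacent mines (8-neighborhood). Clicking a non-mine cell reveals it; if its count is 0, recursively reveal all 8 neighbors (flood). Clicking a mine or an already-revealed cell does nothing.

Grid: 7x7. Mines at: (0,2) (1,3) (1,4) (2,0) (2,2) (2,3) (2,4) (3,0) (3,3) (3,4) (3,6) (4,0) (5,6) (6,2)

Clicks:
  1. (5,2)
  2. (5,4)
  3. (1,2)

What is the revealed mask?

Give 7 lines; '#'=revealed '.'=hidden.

Click 1 (5,2) count=1: revealed 1 new [(5,2)] -> total=1
Click 2 (5,4) count=0: revealed 9 new [(4,3) (4,4) (4,5) (5,3) (5,4) (5,5) (6,3) (6,4) (6,5)] -> total=10
Click 3 (1,2) count=4: revealed 1 new [(1,2)] -> total=11

Answer: .......
..#....
.......
.......
...###.
..####.
...###.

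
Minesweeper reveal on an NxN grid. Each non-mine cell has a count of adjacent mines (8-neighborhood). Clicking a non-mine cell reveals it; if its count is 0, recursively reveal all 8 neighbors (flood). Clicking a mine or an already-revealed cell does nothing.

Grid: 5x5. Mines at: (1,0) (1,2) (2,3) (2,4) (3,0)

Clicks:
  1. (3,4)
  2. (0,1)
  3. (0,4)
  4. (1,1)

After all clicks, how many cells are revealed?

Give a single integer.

Click 1 (3,4) count=2: revealed 1 new [(3,4)] -> total=1
Click 2 (0,1) count=2: revealed 1 new [(0,1)] -> total=2
Click 3 (0,4) count=0: revealed 4 new [(0,3) (0,4) (1,3) (1,4)] -> total=6
Click 4 (1,1) count=2: revealed 1 new [(1,1)] -> total=7

Answer: 7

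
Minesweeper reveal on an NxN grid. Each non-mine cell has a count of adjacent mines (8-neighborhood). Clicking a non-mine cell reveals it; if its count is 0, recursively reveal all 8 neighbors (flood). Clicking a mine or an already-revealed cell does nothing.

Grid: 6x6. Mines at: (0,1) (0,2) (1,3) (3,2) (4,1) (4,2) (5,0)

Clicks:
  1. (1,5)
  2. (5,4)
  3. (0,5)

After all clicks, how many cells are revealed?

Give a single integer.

Answer: 16

Derivation:
Click 1 (1,5) count=0: revealed 16 new [(0,4) (0,5) (1,4) (1,5) (2,3) (2,4) (2,5) (3,3) (3,4) (3,5) (4,3) (4,4) (4,5) (5,3) (5,4) (5,5)] -> total=16
Click 2 (5,4) count=0: revealed 0 new [(none)] -> total=16
Click 3 (0,5) count=0: revealed 0 new [(none)] -> total=16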